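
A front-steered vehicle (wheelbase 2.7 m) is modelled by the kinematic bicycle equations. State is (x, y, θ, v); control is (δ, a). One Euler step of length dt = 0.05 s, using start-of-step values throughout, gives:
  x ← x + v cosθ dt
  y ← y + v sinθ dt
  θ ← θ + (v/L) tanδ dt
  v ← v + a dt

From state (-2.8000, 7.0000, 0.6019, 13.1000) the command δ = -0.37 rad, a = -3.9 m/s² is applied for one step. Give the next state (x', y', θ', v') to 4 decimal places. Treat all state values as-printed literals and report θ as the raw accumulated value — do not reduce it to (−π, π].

x' = -2.8000 + 13.1000·cos(0.6019)·0.05 = -2.2601
y' = 7.0000 + 13.1000·sin(0.6019)·0.05 = 7.3709
θ' = 0.6019 + (13.1000/2.7)·tan(-0.37)·0.05 = 0.5078
v' = 13.1000 − 3.9000·0.05 = 12.9050

(-2.2601, 7.3709, 0.5078, 12.9050)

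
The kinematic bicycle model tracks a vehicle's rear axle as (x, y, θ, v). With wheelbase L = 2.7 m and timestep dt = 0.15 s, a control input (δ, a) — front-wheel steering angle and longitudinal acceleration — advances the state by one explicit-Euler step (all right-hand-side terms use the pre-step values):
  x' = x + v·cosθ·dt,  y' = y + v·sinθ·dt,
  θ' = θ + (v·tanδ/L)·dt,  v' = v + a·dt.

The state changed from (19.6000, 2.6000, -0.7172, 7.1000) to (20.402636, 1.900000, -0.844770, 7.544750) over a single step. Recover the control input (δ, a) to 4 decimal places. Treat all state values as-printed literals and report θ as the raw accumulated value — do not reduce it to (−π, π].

a = (v'−v)/dt = (0.444750)/0.15 = 2.9650
Δθ = θ'−θ = -0.127570;  (v·dt/L) = 7.1000·0.15/2.7 = 0.394444
tan δ = Δθ·L/(v·dt) = -0.323417  →  δ = -0.3128

δ = -0.3128, a = 2.9650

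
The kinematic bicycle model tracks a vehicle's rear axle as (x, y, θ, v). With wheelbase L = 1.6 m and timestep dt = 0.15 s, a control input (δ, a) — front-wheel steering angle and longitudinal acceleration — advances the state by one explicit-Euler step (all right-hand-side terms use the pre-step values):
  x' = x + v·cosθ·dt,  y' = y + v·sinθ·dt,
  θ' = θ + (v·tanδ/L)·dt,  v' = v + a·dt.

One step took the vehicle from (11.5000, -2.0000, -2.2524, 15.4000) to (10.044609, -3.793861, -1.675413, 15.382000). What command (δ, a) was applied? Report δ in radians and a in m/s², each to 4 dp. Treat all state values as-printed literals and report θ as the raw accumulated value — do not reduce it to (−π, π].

a = (v'−v)/dt = (-0.018000)/0.15 = -0.1200
Δθ = θ'−θ = 0.576987;  (v·dt/L) = 15.4000·0.15/1.6 = 1.443750
tan δ = Δθ·L/(v·dt) = 0.399645  →  δ = 0.3802

δ = 0.3802, a = -0.1200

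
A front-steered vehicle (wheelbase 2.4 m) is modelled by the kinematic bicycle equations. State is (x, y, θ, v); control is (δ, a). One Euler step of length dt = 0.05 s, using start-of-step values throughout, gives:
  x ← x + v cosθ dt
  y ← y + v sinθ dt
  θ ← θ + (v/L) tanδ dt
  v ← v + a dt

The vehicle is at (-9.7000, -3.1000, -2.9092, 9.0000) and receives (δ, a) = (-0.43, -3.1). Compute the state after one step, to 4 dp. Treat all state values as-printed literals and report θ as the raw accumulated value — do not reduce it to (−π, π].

(-10.1379, -3.2036, -2.9952, 8.8450)

x' = -9.7000 + 9.0000·cos(-2.9092)·0.05 = -10.1379
y' = -3.1000 + 9.0000·sin(-2.9092)·0.05 = -3.2036
θ' = -2.9092 + (9.0000/2.4)·tan(-0.43)·0.05 = -2.9952
v' = 9.0000 − 3.1000·0.05 = 8.8450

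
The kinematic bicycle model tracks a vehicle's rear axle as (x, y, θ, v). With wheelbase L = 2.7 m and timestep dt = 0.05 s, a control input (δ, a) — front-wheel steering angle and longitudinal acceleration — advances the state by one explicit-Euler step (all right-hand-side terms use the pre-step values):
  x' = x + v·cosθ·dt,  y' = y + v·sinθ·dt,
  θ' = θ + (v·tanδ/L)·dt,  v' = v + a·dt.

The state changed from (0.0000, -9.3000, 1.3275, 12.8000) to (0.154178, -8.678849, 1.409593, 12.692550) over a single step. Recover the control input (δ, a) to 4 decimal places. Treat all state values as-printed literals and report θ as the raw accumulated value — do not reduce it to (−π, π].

δ = 0.3334, a = -2.1490

a = (v'−v)/dt = (-0.107450)/0.05 = -2.1490
Δθ = θ'−θ = 0.082093;  (v·dt/L) = 12.8000·0.05/2.7 = 0.237037
tan δ = Δθ·L/(v·dt) = 0.346330  →  δ = 0.3334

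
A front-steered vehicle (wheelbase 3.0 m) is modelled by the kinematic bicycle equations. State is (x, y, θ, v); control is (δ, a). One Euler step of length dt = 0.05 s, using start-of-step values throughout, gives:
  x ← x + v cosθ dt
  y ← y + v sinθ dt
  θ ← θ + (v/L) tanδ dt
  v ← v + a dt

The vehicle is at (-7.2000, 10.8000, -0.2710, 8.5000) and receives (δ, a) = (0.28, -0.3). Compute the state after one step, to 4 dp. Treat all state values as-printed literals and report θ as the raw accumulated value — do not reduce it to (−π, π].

(-6.7905, 10.6862, -0.2303, 8.4850)

x' = -7.2000 + 8.5000·cos(-0.2710)·0.05 = -6.7905
y' = 10.8000 + 8.5000·sin(-0.2710)·0.05 = 10.6862
θ' = -0.2710 + (8.5000/3.0)·tan(0.28)·0.05 = -0.2303
v' = 8.5000 − 0.3000·0.05 = 8.4850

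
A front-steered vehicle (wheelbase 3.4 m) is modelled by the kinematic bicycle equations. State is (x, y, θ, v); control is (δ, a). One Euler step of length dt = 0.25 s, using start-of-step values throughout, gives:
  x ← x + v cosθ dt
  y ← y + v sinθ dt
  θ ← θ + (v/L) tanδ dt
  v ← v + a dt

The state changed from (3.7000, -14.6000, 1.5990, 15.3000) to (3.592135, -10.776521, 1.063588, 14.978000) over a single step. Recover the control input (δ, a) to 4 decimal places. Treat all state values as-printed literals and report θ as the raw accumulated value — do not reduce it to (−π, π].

δ = -0.4442, a = -1.2880

a = (v'−v)/dt = (-0.322000)/0.25 = -1.2880
Δθ = θ'−θ = -0.535412;  (v·dt/L) = 15.3000·0.25/3.4 = 1.125000
tan δ = Δθ·L/(v·dt) = -0.475922  →  δ = -0.4442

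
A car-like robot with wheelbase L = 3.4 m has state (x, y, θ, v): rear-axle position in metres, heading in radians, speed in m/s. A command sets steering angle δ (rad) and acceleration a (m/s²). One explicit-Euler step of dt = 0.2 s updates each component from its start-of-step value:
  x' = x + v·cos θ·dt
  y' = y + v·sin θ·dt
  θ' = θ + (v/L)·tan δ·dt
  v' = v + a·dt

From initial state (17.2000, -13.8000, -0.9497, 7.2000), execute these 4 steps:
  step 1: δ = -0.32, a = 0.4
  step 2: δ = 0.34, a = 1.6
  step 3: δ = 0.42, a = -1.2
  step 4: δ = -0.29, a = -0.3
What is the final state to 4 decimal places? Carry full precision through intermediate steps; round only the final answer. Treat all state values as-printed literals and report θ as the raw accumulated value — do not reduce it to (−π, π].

(20.6976, -18.4796, -0.8681, 7.3000)

after step 1 (δ=-0.32, a=0.4): (18.037975, -14.971067, -1.090053, 7.280000)
after step 2 (δ=0.34, a=1.6): (18.711285, -16.262032, -0.938571, 7.600000)
after step 3 (δ=0.42, a=-1.2): (19.609517, -17.488237, -0.738926, 7.360000)
after step 4 (δ=-0.29, a=-0.3): (20.697607, -18.479621, -0.868122, 7.300000)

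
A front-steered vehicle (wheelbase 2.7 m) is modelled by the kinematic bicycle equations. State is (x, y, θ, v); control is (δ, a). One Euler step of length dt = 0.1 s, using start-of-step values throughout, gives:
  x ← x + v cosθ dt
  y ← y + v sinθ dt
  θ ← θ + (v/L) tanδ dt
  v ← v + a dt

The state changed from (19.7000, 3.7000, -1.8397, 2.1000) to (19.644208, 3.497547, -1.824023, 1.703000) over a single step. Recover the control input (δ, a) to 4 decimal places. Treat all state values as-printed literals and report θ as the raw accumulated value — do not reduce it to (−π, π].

a = (v'−v)/dt = (-0.397000)/0.1 = -3.9700
Δθ = θ'−θ = 0.015677;  (v·dt/L) = 2.1000·0.1/2.7 = 0.077778
tan δ = Δθ·L/(v·dt) = 0.201561  →  δ = 0.1989

δ = 0.1989, a = -3.9700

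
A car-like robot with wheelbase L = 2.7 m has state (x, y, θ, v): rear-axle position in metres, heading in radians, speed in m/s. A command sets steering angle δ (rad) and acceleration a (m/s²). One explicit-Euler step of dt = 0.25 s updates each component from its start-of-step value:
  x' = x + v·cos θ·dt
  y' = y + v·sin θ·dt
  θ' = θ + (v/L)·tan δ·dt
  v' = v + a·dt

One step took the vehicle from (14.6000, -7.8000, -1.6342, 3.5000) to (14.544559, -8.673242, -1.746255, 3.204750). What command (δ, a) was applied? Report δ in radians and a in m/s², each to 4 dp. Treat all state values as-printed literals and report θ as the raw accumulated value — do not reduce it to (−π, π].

δ = -0.3329, a = -1.1810

a = (v'−v)/dt = (-0.295250)/0.25 = -1.1810
Δθ = θ'−θ = -0.112055;  (v·dt/L) = 3.5000·0.25/2.7 = 0.324074
tan δ = Δθ·L/(v·dt) = -0.345770  →  δ = -0.3329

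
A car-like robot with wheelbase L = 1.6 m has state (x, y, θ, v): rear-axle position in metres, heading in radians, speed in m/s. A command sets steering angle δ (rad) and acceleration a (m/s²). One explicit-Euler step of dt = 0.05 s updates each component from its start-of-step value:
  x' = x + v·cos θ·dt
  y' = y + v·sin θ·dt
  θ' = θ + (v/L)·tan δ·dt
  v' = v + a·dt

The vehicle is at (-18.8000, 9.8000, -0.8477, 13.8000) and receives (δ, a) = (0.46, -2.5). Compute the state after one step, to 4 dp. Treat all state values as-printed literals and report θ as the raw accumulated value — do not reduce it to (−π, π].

x' = -18.8000 + 13.8000·cos(-0.8477)·0.05 = -18.3434
y' = 9.8000 + 13.8000·sin(-0.8477)·0.05 = 9.2827
θ' = -0.8477 + (13.8000/1.6)·tan(0.46)·0.05 = -0.6340
v' = 13.8000 − 2.5000·0.05 = 13.6750

(-18.3434, 9.2827, -0.6340, 13.6750)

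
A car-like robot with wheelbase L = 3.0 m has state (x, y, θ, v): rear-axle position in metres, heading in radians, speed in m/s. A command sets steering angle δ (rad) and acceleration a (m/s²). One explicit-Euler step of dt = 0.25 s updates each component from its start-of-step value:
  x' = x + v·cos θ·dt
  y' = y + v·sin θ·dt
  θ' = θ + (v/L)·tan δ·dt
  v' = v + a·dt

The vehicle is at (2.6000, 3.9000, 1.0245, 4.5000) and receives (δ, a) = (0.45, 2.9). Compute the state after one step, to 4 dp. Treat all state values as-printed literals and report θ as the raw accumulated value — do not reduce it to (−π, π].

(3.1845, 4.8613, 1.2056, 5.2250)

x' = 2.6000 + 4.5000·cos(1.0245)·0.25 = 3.1845
y' = 3.9000 + 4.5000·sin(1.0245)·0.25 = 4.8613
θ' = 1.0245 + (4.5000/3.0)·tan(0.45)·0.25 = 1.2056
v' = 4.5000 + 2.9000·0.25 = 5.2250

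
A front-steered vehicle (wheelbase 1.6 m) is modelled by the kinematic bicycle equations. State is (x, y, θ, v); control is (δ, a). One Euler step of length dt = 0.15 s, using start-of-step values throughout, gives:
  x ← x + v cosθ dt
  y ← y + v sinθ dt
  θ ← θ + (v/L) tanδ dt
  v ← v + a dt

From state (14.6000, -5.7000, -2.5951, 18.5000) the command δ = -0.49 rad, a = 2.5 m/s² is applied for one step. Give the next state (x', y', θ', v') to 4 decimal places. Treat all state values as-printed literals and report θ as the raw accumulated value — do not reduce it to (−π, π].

x' = 14.6000 + 18.5000·cos(-2.5951)·0.15 = 12.2292
y' = -5.7000 + 18.5000·sin(-2.5951)·0.15 = -7.1422
θ' = -2.5951 + (18.5000/1.6)·tan(-0.49)·0.15 = -3.5202
v' = 18.5000 + 2.5000·0.15 = 18.8750

(12.2292, -7.1422, -3.5202, 18.8750)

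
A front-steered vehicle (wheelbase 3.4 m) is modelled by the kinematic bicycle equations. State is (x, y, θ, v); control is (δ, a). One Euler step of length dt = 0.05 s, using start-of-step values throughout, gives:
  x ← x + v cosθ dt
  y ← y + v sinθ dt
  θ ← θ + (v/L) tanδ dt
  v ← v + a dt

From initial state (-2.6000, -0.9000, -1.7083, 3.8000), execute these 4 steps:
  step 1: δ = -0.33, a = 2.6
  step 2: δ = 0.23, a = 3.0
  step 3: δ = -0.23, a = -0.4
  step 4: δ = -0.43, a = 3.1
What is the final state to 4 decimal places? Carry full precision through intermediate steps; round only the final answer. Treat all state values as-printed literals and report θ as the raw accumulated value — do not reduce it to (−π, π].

(-2.7176, -1.6847, -1.7553, 4.2150)

after step 1 (δ=-0.33, a=2.6): (-2.626043, -1.088207, -1.727441, 3.930000)
after step 2 (δ=0.23, a=3.0): (-2.656698, -1.282301, -1.713909, 4.080000)
after step 3 (δ=-0.23, a=-0.4): (-2.685794, -1.484215, -1.727958, 4.060000)
after step 4 (δ=-0.43, a=3.1): (-2.717566, -1.684713, -1.755340, 4.215000)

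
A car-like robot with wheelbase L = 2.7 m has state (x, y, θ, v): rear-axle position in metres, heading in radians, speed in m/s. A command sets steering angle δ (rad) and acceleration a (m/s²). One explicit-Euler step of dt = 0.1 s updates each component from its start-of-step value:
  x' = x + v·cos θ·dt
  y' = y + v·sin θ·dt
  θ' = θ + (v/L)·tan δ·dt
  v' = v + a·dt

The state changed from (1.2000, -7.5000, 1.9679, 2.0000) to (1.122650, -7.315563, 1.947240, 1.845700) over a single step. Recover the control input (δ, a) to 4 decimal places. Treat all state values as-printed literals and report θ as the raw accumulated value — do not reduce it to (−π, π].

a = (v'−v)/dt = (-0.154300)/0.1 = -1.5430
Δθ = θ'−θ = -0.020660;  (v·dt/L) = 2.0000·0.1/2.7 = 0.074074
tan δ = Δθ·L/(v·dt) = -0.278910  →  δ = -0.2720

δ = -0.2720, a = -1.5430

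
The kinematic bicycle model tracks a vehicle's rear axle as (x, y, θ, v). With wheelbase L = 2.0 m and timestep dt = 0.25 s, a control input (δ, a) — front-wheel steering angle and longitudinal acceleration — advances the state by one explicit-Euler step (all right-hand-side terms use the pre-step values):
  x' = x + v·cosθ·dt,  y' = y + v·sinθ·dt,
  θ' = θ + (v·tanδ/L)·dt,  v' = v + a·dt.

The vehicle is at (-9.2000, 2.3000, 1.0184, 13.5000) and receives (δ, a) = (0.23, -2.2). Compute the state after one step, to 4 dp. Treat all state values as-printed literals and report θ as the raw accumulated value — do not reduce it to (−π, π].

x' = -9.2000 + 13.5000·cos(1.0184)·0.25 = -7.4290
y' = 2.3000 + 13.5000·sin(1.0184)·0.25 = 5.1730
θ' = 1.0184 + (13.5000/2.0)·tan(0.23)·0.25 = 1.4135
v' = 13.5000 − 2.2000·0.25 = 12.9500

(-7.4290, 5.1730, 1.4135, 12.9500)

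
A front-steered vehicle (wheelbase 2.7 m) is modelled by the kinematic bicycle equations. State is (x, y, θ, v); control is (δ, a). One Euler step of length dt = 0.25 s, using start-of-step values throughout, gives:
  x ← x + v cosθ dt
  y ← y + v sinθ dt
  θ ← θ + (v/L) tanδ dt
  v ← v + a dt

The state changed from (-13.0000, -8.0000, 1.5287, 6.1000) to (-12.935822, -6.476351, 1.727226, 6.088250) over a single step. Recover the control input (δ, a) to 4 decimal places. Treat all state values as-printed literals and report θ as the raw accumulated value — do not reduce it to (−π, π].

a = (v'−v)/dt = (-0.011750)/0.25 = -0.0470
Δθ = θ'−θ = 0.198526;  (v·dt/L) = 6.1000·0.25/2.7 = 0.564815
tan δ = Δθ·L/(v·dt) = 0.351489  →  δ = 0.3380

δ = 0.3380, a = -0.0470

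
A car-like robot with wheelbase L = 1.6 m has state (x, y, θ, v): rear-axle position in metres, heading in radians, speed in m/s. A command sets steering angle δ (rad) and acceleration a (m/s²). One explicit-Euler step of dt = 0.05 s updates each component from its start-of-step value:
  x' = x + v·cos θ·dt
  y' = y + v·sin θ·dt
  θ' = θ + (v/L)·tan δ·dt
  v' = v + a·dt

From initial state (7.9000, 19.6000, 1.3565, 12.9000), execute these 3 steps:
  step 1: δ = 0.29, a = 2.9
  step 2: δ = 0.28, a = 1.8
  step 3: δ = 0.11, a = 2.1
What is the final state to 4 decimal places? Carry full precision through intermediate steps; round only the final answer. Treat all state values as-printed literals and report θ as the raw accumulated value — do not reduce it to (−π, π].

after step 1 (δ=0.29, a=2.9): (8.037166, 20.230246, 1.476798, 13.045000)
after step 2 (δ=0.28, a=1.8): (8.098386, 20.879617, 1.594021, 13.135000)
after step 3 (δ=0.11, a=2.1): (8.083135, 21.536190, 1.639356, 13.240000)

(8.0831, 21.5362, 1.6394, 13.2400)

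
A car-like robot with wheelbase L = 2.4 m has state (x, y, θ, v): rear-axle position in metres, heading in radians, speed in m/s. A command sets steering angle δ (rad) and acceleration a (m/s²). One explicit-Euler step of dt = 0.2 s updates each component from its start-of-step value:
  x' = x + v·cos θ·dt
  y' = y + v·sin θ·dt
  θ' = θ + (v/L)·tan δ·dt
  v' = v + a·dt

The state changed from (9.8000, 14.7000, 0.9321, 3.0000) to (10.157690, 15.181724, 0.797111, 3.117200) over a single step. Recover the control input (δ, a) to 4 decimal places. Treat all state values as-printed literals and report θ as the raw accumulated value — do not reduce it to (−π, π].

a = (v'−v)/dt = (0.117200)/0.2 = 0.5860
Δθ = θ'−θ = -0.134989;  (v·dt/L) = 3.0000·0.2/2.4 = 0.250000
tan δ = Δθ·L/(v·dt) = -0.539956  →  δ = -0.4951

δ = -0.4951, a = 0.5860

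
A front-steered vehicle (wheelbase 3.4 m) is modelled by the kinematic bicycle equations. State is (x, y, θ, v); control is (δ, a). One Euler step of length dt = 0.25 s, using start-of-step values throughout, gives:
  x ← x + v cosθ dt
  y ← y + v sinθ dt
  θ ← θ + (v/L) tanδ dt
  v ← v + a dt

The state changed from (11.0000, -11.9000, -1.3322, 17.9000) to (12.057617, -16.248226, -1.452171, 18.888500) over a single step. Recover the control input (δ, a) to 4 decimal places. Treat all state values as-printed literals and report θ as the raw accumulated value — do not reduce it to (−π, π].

δ = -0.0909, a = 3.9540

a = (v'−v)/dt = (0.988500)/0.25 = 3.9540
Δθ = θ'−θ = -0.119971;  (v·dt/L) = 17.9000·0.25/3.4 = 1.316176
tan δ = Δθ·L/(v·dt) = -0.091151  →  δ = -0.0909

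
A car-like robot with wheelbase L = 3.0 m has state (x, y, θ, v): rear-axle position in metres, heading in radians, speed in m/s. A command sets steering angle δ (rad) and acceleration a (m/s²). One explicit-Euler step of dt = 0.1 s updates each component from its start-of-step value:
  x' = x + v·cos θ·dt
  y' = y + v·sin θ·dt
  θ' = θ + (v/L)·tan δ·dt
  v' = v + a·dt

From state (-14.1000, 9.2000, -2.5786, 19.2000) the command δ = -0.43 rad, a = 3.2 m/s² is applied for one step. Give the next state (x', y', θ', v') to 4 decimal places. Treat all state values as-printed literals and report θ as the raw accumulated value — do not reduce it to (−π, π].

(-15.7237, 8.1753, -2.8721, 19.5200)

x' = -14.1000 + 19.2000·cos(-2.5786)·0.1 = -15.7237
y' = 9.2000 + 19.2000·sin(-2.5786)·0.1 = 8.1753
θ' = -2.5786 + (19.2000/3.0)·tan(-0.43)·0.1 = -2.8721
v' = 19.2000 + 3.2000·0.1 = 19.5200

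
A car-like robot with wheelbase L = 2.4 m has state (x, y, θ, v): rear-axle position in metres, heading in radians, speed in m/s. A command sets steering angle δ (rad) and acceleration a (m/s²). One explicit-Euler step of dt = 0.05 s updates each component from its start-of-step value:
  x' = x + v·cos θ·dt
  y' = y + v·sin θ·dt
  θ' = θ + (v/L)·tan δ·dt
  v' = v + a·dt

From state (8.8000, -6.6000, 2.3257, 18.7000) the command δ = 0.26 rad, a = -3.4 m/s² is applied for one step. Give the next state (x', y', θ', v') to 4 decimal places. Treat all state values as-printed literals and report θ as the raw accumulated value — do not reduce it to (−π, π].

(8.1593, -5.9190, 2.4293, 18.5300)

x' = 8.8000 + 18.7000·cos(2.3257)·0.05 = 8.1593
y' = -6.6000 + 18.7000·sin(2.3257)·0.05 = -5.9190
θ' = 2.3257 + (18.7000/2.4)·tan(0.26)·0.05 = 2.4293
v' = 18.7000 − 3.4000·0.05 = 18.5300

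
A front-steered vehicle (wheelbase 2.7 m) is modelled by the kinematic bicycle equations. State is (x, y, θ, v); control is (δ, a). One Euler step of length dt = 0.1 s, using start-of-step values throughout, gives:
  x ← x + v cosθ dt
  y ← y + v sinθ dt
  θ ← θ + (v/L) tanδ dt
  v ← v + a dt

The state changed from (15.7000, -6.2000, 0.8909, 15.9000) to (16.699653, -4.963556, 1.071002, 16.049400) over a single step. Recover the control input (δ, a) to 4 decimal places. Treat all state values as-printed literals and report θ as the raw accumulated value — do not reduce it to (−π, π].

δ = 0.2968, a = 1.4940

a = (v'−v)/dt = (0.149400)/0.1 = 1.4940
Δθ = θ'−θ = 0.180102;  (v·dt/L) = 15.9000·0.1/2.7 = 0.588889
tan δ = Δθ·L/(v·dt) = 0.305834  →  δ = 0.2968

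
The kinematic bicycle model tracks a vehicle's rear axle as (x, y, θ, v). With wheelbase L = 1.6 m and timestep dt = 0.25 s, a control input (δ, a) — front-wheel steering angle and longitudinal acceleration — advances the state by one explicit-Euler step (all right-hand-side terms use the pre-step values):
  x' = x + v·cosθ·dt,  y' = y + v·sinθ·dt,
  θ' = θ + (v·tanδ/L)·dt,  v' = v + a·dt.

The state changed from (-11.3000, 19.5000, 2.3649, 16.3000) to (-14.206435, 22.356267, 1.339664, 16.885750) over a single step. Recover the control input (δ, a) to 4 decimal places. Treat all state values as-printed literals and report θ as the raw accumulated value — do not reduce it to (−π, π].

a = (v'−v)/dt = (0.585750)/0.25 = 2.3430
Δθ = θ'−θ = -1.025236;  (v·dt/L) = 16.3000·0.25/1.6 = 2.546875
tan δ = Δθ·L/(v·dt) = -0.402547  →  δ = -0.3827

δ = -0.3827, a = 2.3430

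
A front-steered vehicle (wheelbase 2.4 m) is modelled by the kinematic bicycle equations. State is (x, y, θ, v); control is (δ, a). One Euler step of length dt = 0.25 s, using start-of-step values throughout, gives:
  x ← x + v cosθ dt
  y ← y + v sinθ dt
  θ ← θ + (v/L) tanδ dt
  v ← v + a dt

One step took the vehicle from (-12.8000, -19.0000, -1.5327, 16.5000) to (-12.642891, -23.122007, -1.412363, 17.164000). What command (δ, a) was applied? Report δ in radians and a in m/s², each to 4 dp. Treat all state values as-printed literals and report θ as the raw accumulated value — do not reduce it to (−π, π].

a = (v'−v)/dt = (0.664000)/0.25 = 2.6560
Δθ = θ'−θ = 0.120337;  (v·dt/L) = 16.5000·0.25/2.4 = 1.718750
tan δ = Δθ·L/(v·dt) = 0.070014  →  δ = 0.0699

δ = 0.0699, a = 2.6560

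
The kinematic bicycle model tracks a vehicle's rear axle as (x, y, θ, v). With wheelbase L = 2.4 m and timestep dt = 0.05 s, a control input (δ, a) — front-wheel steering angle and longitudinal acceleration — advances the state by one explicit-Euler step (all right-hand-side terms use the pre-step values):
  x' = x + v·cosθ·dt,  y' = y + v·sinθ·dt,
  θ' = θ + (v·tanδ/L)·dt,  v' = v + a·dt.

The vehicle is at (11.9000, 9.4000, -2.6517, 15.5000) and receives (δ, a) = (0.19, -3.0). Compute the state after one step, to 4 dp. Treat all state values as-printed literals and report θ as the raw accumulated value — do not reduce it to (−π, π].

x' = 11.9000 + 15.5000·cos(-2.6517)·0.05 = 11.2162
y' = 9.4000 + 15.5000·sin(-2.6517)·0.05 = 9.0353
θ' = -2.6517 + (15.5000/2.4)·tan(0.19)·0.05 = -2.5896
v' = 15.5000 − 3.0000·0.05 = 15.3500

(11.2162, 9.0353, -2.5896, 15.3500)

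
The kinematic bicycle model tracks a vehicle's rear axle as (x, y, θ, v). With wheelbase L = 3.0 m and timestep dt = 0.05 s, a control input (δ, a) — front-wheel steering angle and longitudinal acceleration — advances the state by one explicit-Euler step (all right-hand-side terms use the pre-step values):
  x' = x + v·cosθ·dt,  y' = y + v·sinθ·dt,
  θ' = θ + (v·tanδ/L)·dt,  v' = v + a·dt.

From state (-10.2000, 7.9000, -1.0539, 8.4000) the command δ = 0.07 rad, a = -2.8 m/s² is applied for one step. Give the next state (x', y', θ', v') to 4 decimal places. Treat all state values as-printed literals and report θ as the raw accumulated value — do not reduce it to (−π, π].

x' = -10.2000 + 8.4000·cos(-1.0539)·0.05 = -9.9924
y' = 7.9000 + 8.4000·sin(-1.0539)·0.05 = 7.5349
θ' = -1.0539 + (8.4000/3.0)·tan(0.07)·0.05 = -1.0441
v' = 8.4000 − 2.8000·0.05 = 8.2600

(-9.9924, 7.5349, -1.0441, 8.2600)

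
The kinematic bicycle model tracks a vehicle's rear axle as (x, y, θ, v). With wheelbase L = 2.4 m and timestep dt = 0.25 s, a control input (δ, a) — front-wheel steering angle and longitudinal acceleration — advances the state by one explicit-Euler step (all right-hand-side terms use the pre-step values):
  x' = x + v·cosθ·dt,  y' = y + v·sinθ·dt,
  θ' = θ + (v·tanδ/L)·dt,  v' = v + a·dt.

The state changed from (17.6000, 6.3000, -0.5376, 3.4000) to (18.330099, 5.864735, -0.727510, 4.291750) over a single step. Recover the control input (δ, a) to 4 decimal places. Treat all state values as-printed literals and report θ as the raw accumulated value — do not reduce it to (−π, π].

a = (v'−v)/dt = (0.891750)/0.25 = 3.5670
Δθ = θ'−θ = -0.189910;  (v·dt/L) = 3.4000·0.25/2.4 = 0.354167
tan δ = Δθ·L/(v·dt) = -0.536216  →  δ = -0.4922

δ = -0.4922, a = 3.5670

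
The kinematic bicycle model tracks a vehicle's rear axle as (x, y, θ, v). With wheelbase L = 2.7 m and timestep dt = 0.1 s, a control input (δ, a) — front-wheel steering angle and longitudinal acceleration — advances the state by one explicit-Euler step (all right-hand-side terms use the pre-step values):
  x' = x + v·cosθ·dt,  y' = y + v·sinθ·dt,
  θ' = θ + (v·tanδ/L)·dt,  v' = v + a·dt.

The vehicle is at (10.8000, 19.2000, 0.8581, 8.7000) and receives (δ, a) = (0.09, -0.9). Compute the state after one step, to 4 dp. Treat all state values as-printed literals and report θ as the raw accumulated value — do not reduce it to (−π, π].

x' = 10.8000 + 8.7000·cos(0.8581)·0.1 = 11.3689
y' = 19.2000 + 8.7000·sin(0.8581)·0.1 = 19.8582
θ' = 0.8581 + (8.7000/2.7)·tan(0.09)·0.1 = 0.8872
v' = 8.7000 − 0.9000·0.1 = 8.6100

(11.3689, 19.8582, 0.8872, 8.6100)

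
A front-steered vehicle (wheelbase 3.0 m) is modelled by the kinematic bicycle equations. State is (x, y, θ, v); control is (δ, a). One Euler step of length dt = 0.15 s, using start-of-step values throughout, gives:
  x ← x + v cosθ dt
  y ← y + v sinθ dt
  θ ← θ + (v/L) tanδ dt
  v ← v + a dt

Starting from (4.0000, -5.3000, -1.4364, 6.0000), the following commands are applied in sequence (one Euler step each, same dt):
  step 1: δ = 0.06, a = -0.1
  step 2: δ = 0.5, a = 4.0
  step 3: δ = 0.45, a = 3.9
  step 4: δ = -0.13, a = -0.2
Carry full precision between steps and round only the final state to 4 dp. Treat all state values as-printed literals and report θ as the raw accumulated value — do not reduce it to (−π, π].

(5.0556, -8.9746, -1.1427, 7.1400)

after step 1 (δ=0.06, a=-0.1): (4.120593, -6.191884, -1.418378, 5.985000)
after step 2 (δ=0.5, a=4.0): (4.256897, -7.079226, -1.254897, 6.585000)
after step 3 (δ=0.45, a=3.9): (4.563762, -8.018100, -1.095851, 7.170000)
after step 4 (δ=-0.13, a=-0.2): (5.055577, -8.974561, -1.142721, 7.140000)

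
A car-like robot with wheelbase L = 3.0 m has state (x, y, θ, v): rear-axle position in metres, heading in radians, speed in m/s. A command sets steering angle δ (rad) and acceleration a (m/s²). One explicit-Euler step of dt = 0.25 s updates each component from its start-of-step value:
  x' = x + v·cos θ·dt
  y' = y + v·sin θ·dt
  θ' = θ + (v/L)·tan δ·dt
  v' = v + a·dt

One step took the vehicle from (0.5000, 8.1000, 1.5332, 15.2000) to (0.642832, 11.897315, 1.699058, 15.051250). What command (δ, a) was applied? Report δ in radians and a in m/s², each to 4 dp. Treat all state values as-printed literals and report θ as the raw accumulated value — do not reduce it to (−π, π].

δ = 0.1302, a = -0.5950

a = (v'−v)/dt = (-0.148750)/0.25 = -0.5950
Δθ = θ'−θ = 0.165858;  (v·dt/L) = 15.2000·0.25/3.0 = 1.266667
tan δ = Δθ·L/(v·dt) = 0.130941  →  δ = 0.1302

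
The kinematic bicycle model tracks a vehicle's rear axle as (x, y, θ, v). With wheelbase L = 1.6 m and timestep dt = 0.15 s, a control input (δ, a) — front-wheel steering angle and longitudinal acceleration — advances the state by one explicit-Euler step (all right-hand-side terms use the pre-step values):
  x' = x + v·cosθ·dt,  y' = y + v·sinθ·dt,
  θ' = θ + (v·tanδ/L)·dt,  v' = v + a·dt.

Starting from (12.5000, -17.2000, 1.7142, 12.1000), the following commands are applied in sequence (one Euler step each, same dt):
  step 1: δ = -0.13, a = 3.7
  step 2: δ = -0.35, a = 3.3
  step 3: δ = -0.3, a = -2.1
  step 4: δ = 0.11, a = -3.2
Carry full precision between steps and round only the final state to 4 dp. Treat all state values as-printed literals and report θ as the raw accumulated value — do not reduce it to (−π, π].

(14.4932, -10.4047, 0.8844, 12.3550)

after step 1 (δ=-0.13, a=3.7): (12.240614, -15.403630, 1.565895, 12.655000)
after step 2 (δ=-0.35, a=3.3): (12.249918, -13.505403, 1.132823, 13.150000)
after step 3 (δ=-0.3, a=-2.1): (13.086465, -11.719082, 0.751469, 12.835000)
after step 4 (δ=0.11, a=-3.2): (14.493220, -10.404688, 0.884367, 12.355000)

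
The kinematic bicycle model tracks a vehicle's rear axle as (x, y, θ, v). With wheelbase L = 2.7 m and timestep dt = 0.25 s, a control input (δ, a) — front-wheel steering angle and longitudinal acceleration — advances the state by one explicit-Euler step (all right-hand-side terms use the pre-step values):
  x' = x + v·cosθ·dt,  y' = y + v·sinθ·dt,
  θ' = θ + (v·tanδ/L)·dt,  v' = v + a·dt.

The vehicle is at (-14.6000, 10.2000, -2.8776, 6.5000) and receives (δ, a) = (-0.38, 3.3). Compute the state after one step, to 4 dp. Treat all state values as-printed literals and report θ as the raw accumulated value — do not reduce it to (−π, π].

(-16.1687, 9.7760, -3.1180, 7.3250)

x' = -14.6000 + 6.5000·cos(-2.8776)·0.25 = -16.1687
y' = 10.2000 + 6.5000·sin(-2.8776)·0.25 = 9.7760
θ' = -2.8776 + (6.5000/2.7)·tan(-0.38)·0.25 = -3.1180
v' = 6.5000 + 3.3000·0.25 = 7.3250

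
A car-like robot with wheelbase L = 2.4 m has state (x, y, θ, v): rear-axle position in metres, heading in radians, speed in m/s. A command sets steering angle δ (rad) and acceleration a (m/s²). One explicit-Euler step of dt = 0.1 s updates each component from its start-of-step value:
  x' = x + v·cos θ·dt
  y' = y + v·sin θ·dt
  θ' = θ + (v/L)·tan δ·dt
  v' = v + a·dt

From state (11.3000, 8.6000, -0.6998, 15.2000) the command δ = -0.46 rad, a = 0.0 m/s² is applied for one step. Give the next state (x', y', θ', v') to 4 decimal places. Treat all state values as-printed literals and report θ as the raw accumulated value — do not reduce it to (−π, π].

x' = 11.3000 + 15.2000·cos(-0.6998)·0.1 = 12.4628
y' = 8.6000 + 15.2000·sin(-0.6998)·0.1 = 7.6210
θ' = -0.6998 + (15.2000/2.4)·tan(-0.46)·0.1 = -1.0136
v' = 15.2000 + 0.0000·0.1 = 15.2000

(12.4628, 7.6210, -1.0136, 15.2000)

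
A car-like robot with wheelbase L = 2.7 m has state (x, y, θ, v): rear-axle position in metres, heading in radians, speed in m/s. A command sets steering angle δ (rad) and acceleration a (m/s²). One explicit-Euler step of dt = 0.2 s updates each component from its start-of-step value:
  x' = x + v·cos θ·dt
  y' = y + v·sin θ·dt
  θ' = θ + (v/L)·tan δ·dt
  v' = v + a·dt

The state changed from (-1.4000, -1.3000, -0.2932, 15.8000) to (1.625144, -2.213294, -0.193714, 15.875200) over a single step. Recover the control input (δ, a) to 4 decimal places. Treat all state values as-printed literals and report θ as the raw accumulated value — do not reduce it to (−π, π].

δ = 0.0848, a = 0.3760

a = (v'−v)/dt = (0.075200)/0.2 = 0.3760
Δθ = θ'−θ = 0.099486;  (v·dt/L) = 15.8000·0.2/2.7 = 1.170370
tan δ = Δθ·L/(v·dt) = 0.085004  →  δ = 0.0848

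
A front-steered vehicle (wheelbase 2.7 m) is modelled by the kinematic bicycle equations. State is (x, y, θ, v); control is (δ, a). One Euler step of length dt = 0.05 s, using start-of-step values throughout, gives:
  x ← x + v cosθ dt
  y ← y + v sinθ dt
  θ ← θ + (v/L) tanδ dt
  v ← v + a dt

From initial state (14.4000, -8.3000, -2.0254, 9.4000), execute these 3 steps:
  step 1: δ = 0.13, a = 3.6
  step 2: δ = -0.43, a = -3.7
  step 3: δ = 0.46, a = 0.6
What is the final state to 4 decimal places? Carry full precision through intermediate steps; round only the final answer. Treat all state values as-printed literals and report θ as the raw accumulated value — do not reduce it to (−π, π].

(13.7625, -9.5665, -1.9978, 9.4250)

after step 1 (δ=0.13, a=3.6): (14.193620, -8.722265, -2.002642, 9.580000)
after step 2 (δ=-0.43, a=-3.7): (13.993136, -9.157290, -2.084005, 9.395000)
after step 3 (δ=0.46, a=0.6): (13.762500, -9.566524, -1.997806, 9.425000)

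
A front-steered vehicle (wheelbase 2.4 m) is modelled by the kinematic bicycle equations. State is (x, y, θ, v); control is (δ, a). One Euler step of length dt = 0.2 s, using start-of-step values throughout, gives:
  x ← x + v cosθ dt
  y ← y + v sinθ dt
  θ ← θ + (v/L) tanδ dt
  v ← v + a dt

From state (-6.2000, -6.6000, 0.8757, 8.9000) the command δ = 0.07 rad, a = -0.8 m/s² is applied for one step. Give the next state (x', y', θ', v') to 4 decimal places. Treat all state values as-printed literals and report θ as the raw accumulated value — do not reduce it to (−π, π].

x' = -6.2000 + 8.9000·cos(0.8757)·0.2 = -5.0600
y' = -6.6000 + 8.9000·sin(0.8757)·0.2 = -5.2330
θ' = 0.8757 + (8.9000/2.4)·tan(0.07)·0.2 = 0.9277
v' = 8.9000 − 0.8000·0.2 = 8.7400

(-5.0600, -5.2330, 0.9277, 8.7400)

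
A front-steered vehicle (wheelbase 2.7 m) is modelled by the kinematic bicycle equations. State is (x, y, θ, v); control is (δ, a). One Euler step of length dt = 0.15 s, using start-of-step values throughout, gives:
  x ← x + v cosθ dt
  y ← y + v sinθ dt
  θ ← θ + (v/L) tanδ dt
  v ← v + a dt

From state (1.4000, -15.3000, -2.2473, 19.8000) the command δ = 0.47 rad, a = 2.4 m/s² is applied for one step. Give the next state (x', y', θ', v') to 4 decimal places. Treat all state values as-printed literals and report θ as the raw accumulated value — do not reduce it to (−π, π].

(-0.4594, -17.6159, -1.6885, 20.1600)

x' = 1.4000 + 19.8000·cos(-2.2473)·0.15 = -0.4594
y' = -15.3000 + 19.8000·sin(-2.2473)·0.15 = -17.6159
θ' = -2.2473 + (19.8000/2.7)·tan(0.47)·0.15 = -1.6885
v' = 19.8000 + 2.4000·0.15 = 20.1600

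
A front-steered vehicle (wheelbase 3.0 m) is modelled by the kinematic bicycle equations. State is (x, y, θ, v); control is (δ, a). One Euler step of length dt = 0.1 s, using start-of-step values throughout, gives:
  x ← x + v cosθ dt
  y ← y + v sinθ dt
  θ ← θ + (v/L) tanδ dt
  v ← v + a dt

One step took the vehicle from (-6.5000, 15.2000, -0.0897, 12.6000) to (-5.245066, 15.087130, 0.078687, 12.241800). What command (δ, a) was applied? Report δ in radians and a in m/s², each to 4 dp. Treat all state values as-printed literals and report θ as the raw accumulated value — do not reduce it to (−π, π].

δ = 0.3813, a = -3.5820

a = (v'−v)/dt = (-0.358200)/0.1 = -3.5820
Δθ = θ'−θ = 0.168387;  (v·dt/L) = 12.6000·0.1/3.0 = 0.420000
tan δ = Δθ·L/(v·dt) = 0.400921  →  δ = 0.3813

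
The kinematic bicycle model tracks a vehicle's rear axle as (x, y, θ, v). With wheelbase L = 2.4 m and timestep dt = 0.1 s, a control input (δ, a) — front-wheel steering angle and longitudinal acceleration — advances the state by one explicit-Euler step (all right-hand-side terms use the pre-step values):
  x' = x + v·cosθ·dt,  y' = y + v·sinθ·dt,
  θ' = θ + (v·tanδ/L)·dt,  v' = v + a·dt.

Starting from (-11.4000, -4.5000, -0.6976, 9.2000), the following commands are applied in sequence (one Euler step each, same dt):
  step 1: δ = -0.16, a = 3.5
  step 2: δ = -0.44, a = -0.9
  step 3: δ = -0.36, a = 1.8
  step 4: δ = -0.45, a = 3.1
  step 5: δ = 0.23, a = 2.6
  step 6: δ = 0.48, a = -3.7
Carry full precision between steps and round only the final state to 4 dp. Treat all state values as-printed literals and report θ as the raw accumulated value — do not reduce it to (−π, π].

(-8.3542, -9.2777, -0.9706, 9.8400)

after step 1 (δ=-0.16, a=3.5): (-10.694925, -5.090990, -0.759462, 9.550000)
after step 2 (δ=-0.44, a=-0.9): (-10.002353, -5.748537, -0.946794, 9.460000)
after step 3 (δ=-0.36, a=1.8): (-9.449616, -6.516260, -1.095159, 9.640000)
after step 4 (δ=-0.45, a=3.1): (-9.008195, -7.373257, -1.289186, 9.950000)
after step 5 (δ=0.23, a=2.6): (-8.731682, -8.329063, -1.192114, 10.210000)
after step 6 (δ=0.48, a=-3.7): (-8.354222, -9.277728, -0.970638, 9.840000)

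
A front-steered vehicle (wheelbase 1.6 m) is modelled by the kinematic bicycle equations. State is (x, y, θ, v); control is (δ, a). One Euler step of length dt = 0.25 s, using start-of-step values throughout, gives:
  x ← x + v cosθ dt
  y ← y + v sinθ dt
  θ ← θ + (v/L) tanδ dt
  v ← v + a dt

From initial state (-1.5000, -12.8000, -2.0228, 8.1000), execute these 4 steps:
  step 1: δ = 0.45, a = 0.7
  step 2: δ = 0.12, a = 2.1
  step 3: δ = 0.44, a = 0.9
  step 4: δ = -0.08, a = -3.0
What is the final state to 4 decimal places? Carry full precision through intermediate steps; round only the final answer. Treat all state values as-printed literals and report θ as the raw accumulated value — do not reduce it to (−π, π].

(0.4776, -20.0450, -0.7213, 8.2750)

after step 1 (δ=0.45, a=0.7): (-2.384457, -14.621637, -1.411433, 8.275000)
after step 2 (δ=0.12, a=2.1): (-2.056169, -16.664173, -1.255528, 8.800000)
after step 3 (δ=0.44, a=0.9): (-1.374011, -18.755742, -0.608205, 9.025000)
after step 4 (δ=-0.08, a=-3.0): (0.477637, -20.044952, -0.721259, 8.275000)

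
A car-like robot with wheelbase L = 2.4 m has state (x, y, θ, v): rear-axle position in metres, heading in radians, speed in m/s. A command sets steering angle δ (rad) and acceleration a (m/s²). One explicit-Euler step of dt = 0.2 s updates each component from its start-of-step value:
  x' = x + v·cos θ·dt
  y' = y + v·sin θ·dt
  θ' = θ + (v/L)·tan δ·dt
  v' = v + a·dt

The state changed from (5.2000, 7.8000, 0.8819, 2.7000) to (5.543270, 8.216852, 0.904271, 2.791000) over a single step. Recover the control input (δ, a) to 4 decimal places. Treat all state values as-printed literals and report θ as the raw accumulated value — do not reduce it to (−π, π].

δ = 0.0991, a = 0.4550

a = (v'−v)/dt = (0.091000)/0.2 = 0.4550
Δθ = θ'−θ = 0.022371;  (v·dt/L) = 2.7000·0.2/2.4 = 0.225000
tan δ = Δθ·L/(v·dt) = 0.099427  →  δ = 0.0991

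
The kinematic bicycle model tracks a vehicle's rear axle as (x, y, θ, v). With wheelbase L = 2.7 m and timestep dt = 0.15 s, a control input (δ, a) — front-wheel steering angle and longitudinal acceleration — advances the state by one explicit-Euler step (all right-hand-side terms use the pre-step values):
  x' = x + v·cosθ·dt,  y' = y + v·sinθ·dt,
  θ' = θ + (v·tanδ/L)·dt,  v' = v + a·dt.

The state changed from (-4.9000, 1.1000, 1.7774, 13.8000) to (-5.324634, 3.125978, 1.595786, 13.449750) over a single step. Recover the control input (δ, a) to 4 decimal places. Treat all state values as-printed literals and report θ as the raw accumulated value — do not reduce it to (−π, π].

a = (v'−v)/dt = (-0.350250)/0.15 = -2.3350
Δθ = θ'−θ = -0.181614;  (v·dt/L) = 13.8000·0.15/2.7 = 0.766667
tan δ = Δθ·L/(v·dt) = -0.236888  →  δ = -0.2326

δ = -0.2326, a = -2.3350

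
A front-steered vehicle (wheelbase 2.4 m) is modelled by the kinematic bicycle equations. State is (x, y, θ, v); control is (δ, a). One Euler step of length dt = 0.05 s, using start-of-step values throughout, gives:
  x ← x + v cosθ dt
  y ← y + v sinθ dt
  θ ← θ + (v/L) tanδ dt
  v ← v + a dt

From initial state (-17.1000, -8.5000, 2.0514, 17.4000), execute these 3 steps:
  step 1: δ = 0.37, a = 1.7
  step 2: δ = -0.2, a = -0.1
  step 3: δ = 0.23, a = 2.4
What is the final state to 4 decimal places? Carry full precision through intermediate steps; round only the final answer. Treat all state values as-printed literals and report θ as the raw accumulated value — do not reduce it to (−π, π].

(-18.4659, -6.2713, 2.2034, 17.6000)

after step 1 (δ=0.37, a=1.7): (-17.502214, -7.728557, 2.192000, 17.485000)
after step 2 (δ=-0.2, a=-0.1): (-18.011040, -7.017636, 2.118159, 17.480000)
after step 3 (δ=0.23, a=2.4): (-18.465902, -6.271327, 2.203426, 17.600000)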